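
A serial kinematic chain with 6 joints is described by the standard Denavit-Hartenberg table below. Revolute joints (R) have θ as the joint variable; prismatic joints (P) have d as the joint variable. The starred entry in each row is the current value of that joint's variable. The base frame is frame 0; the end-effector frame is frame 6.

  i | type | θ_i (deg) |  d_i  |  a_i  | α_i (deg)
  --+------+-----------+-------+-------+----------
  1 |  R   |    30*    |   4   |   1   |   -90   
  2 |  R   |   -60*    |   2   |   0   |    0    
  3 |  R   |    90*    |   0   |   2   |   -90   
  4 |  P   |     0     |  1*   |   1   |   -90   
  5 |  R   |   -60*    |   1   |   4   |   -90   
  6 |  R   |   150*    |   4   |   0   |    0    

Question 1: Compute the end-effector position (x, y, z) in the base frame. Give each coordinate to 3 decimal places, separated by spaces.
5.647 4.415 -2.366

after link 1: o_1 = (0.8660, 0.5000, 4.0000)
after link 2: o_2 = (-0.1340, 2.2321, 4.0000)
after link 3: o_3 = (1.3660, 3.0981, 3.0000)
after link 4: o_4 = (1.6830, 3.2811, 1.6340)
after link 5: o_5 = (2.1830, 2.4151, -2.3660)
after link 6: o_6 = (5.6471, 4.4151, -2.3660)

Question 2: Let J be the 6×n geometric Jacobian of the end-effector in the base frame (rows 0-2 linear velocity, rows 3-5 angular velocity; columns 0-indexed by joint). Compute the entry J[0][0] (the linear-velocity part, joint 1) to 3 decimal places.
axis z_0 = ẑ; lever o_n−o_0 = (5.6471,4.4151,-2.3660)
cross product → J_v[:, 0] = (-4.4151,5.6471,0.0000)
J_ω[:, 0] = z_0
entry J[0][0] = -4.4151

-4.415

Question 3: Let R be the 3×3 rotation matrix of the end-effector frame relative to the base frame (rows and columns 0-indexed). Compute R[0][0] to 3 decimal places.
End-effector x-axis (col 0 of R) = (-0.2500,0.4330,0.8660)
R[0][0] = -0.2500

-0.250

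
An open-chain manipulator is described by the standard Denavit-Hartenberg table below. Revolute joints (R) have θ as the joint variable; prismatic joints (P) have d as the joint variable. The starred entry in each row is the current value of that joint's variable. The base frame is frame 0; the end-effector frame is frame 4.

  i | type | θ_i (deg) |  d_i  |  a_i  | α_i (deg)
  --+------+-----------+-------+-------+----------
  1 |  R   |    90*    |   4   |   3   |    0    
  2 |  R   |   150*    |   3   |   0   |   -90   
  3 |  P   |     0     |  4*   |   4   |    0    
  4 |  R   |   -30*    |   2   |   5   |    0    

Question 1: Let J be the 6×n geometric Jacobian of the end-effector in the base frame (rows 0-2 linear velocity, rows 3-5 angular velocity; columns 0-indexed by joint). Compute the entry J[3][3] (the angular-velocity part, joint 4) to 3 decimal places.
0.866

axis z_3 = (0.8660,-0.5000,0.0000); lever o_n−o_3 = (-0.4330,-4.7500,2.5000)
cross product → J_v[:, 3] = (-1.2500,-2.1651,-4.3301)
J_ω[:, 3] = z_3
entry J[3][3] = 0.8660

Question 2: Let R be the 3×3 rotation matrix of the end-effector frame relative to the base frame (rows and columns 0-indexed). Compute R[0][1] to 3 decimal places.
-0.250

End-effector y-axis (col 1 of R) = (-0.2500,-0.4330,-0.8660)
R[0][1] = -0.2500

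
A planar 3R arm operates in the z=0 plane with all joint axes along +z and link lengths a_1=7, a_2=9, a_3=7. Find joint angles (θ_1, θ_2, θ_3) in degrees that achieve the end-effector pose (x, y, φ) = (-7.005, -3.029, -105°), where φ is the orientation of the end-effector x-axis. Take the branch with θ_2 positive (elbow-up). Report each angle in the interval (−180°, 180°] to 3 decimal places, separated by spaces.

wrist centre = target − a_3·(cos φ, sin φ) = (-5.1933, 3.7325)
cos θ_2 = (40.9014−7²−9²)/(2·7·9) = -0.7071; θ_2 = 135.0020° (elbow-up)
β = atan2(3.7325,-5.1933) = 144.2946°; ψ = atan2(6.3637,0.6358) = 84.2944°
θ_1 = β − ψ = 60.0002°
θ_3 = φ − θ_1 − θ_2 = 59.9978° (wrapped to (-180°,180°])

60.000 135.002 59.998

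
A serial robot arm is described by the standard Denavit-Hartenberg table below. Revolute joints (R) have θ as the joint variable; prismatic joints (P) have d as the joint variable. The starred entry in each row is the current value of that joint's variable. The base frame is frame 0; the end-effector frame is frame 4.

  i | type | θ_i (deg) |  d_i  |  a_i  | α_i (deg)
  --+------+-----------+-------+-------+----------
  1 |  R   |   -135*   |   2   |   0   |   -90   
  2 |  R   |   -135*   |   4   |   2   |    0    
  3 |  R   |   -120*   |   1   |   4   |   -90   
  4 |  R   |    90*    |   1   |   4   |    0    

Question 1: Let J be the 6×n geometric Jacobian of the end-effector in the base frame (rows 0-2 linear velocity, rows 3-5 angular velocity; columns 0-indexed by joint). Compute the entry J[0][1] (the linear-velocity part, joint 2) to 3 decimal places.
1.549

axis z_1 = (0.7071,-0.7071,0.0000); lever o_n−o_1 = (3.1222,1.7080,-2.1907)
cross product → J_v[:, 1] = (1.5490,1.5490,3.4154)
J_ω[:, 1] = z_1
entry J[0][1] = 1.5490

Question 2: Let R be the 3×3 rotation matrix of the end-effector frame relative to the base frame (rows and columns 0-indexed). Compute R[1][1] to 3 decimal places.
-0.183

End-effector y-axis (col 1 of R) = (-0.1830,-0.1830,0.9659)
R[1][1] = -0.1830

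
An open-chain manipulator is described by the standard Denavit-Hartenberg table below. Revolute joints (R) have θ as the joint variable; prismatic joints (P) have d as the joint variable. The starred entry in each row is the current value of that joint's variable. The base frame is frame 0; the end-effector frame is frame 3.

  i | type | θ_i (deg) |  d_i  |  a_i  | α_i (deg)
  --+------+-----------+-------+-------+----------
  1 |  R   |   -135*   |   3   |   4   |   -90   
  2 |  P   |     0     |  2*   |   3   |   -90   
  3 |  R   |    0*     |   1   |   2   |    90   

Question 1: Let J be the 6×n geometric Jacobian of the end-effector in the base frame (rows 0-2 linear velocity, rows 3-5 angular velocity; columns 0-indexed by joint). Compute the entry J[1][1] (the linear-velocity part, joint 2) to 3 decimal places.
-0.707

prismatic axis z_1 = (0.7071,-0.7071,0.0000)
J_v[:, 1] = z_1; J_ω[:, 1] = (0,0,0)
entry J[1][1] = -0.7071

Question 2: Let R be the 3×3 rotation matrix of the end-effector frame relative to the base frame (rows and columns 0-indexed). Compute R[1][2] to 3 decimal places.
End-effector z-axis (col 2 of R) = (0.7071,-0.7071,0.0000)
R[1][2] = -0.7071

-0.707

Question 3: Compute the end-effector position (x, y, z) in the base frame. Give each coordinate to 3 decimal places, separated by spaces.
after link 1: o_1 = (-2.8284, -2.8284, 3.0000)
after link 2: o_2 = (-3.5355, -6.3640, 3.0000)
after link 3: o_3 = (-4.9497, -7.7782, 2.0000)

-4.950 -7.778 2.000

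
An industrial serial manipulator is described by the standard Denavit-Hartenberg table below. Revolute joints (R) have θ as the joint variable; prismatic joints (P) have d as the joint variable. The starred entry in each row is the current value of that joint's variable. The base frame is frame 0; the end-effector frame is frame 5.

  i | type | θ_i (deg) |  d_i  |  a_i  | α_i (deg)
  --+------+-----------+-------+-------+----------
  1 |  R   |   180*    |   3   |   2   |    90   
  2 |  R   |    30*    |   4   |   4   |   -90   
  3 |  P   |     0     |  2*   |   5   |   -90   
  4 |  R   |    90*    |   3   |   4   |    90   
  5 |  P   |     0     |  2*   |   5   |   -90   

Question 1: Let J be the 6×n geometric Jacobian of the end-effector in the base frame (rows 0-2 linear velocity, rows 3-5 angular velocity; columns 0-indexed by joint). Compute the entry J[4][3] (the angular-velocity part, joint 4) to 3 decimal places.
axis z_3 = (-0.0000,-1.0000,0.0000); lever o_n−o_3 = (-6.2321,-3.0000,-6.7942)
cross product → J_v[:, 3] = (6.7942,-0.0000,-6.2321)
J_ω[:, 3] = z_3
entry J[4][3] = -1.0000

-1.000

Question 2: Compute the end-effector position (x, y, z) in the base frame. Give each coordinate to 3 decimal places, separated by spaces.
-15.026 1.000 2.438

after link 1: o_1 = (-2.0000, 0.0000, 3.0000)
after link 2: o_2 = (-5.4641, 4.0000, 5.0000)
after link 3: o_3 = (-8.7942, 4.0000, 9.2321)
after link 4: o_4 = (-10.7942, 1.0000, 5.7679)
after link 5: o_5 = (-15.0263, 1.0000, 2.4378)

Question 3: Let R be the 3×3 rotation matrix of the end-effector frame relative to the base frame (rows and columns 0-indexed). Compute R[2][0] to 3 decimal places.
-0.866

End-effector x-axis (col 0 of R) = (-0.5000,-0.0000,-0.8660)
R[2][0] = -0.8660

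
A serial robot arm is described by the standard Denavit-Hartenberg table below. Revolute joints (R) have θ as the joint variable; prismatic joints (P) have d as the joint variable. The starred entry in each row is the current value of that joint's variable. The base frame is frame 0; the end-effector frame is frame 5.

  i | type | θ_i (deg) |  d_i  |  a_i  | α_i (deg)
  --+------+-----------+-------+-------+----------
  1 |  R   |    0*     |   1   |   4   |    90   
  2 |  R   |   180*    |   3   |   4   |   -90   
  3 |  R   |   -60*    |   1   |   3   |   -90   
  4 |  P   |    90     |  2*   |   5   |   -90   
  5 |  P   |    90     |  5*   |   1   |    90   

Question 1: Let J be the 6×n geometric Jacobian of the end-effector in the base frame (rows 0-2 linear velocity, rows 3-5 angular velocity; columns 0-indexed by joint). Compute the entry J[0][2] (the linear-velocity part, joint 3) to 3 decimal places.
2.232

axis z_2 = (-0.0000,-0.0000,-1.0000); lever o_n−o_2 = (0.1340,2.2321,4.0000)
cross product → J_v[:, 2] = (2.2321,-0.1340,-0.0000)
J_ω[:, 2] = z_2
entry J[0][2] = 2.2321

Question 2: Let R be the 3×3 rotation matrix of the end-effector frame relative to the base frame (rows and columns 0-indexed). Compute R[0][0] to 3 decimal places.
0.866

End-effector x-axis (col 0 of R) = (0.8660,-0.5000,0.0000)
R[0][0] = 0.8660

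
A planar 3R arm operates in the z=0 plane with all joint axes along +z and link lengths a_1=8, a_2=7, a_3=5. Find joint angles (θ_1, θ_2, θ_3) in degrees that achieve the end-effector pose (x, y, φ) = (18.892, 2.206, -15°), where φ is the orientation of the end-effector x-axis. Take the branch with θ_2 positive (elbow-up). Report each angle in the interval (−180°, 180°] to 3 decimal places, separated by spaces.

0.003 29.994 -44.997

wrist centre = target − a_3·(cos φ, sin φ) = (14.0624, 3.5001)
cos θ_2 = (210.0009−8²−7²)/(2·8·7) = 0.8661; θ_2 = 29.9938° (elbow-up)
β = atan2(3.5001,14.0624) = 13.9768°; ψ = atan2(3.4993,14.0626) = 13.9737°
θ_1 = β − ψ = 0.0031°
θ_3 = φ − θ_1 − θ_2 = -44.9968° (wrapped to (-180°,180°])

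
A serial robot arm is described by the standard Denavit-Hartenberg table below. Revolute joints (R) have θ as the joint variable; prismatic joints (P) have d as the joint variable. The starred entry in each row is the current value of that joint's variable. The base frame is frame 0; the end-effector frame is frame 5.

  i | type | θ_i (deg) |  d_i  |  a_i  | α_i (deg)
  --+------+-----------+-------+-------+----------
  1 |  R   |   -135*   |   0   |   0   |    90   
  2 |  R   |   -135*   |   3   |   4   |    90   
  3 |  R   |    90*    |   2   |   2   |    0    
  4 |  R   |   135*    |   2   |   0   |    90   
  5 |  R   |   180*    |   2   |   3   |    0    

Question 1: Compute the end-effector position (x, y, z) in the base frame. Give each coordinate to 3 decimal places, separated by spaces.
-1.682 10.389 -0.500

after link 1: o_1 = (0.0000, 0.0000, 0.0000)
after link 2: o_2 = (-0.1213, 4.1213, -2.8284)
after link 3: o_3 = (-0.5355, 6.5355, -1.4142)
after link 4: o_4 = (0.4645, 7.5355, -0.0000)
after link 5: o_5 = (-1.6820, 10.3891, -0.5000)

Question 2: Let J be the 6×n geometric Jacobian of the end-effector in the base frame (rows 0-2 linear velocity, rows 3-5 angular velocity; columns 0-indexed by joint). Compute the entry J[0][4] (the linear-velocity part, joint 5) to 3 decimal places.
-1.500

axis z_4 = (-0.8536,0.1464,0.5000); lever o_n−o_4 = (-2.1464,2.8536,-0.5000)
cross product → J_v[:, 4] = (-1.5000,-1.5000,-2.1213)
J_ω[:, 4] = z_4
entry J[0][4] = -1.5000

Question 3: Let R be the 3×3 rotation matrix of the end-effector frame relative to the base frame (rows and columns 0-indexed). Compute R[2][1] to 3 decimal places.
-0.707

End-effector y-axis (col 1 of R) = (-0.5000,-0.5000,-0.7071)
R[2][1] = -0.7071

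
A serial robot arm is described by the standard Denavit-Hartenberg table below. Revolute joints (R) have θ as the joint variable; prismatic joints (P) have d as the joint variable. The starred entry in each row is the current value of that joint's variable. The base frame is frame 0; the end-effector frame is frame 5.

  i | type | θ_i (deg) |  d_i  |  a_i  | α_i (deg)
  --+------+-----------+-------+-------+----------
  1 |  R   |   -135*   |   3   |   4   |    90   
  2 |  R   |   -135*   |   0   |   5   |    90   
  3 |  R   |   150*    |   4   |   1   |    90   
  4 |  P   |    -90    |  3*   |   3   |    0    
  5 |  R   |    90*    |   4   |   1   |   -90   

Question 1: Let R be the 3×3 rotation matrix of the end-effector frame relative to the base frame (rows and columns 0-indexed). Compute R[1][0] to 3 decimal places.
-0.079

End-effector x-axis (col 0 of R) = (-0.7866,-0.0795,0.6124)
R[1][0] = -0.0795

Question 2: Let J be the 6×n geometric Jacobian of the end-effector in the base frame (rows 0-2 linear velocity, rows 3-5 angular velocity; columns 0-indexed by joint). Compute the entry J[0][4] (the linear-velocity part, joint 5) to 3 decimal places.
axis z_4 = (-0.3624,0.8624,-0.3536); lever o_n−o_4 = (-2.2361,3.3700,-0.8018)
cross product → J_v[:, 4] = (0.5000,0.5000,0.7071)
J_ω[:, 4] = z_4
entry J[0][4] = 0.5000

0.500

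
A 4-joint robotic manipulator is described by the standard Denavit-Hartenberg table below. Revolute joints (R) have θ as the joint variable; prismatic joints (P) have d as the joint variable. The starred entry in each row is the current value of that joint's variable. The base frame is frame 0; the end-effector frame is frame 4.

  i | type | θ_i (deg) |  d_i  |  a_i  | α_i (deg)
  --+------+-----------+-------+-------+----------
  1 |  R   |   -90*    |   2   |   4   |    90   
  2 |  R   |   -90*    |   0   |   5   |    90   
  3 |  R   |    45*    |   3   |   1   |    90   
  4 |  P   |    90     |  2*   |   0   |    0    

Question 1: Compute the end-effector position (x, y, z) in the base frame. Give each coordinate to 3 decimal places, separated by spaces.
after link 1: o_1 = (0.0000, -4.0000, 2.0000)
after link 2: o_2 = (-0.0000, -4.0000, -3.0000)
after link 3: o_3 = (-0.7071, -1.0000, -3.7071)
after link 4: o_4 = (0.7071, -1.0000, -5.1213)

0.707 -1.000 -5.121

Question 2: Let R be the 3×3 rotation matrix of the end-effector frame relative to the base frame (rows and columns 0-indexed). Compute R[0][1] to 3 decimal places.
0.707

End-effector y-axis (col 1 of R) = (0.7071,0.0000,0.7071)
R[0][1] = 0.7071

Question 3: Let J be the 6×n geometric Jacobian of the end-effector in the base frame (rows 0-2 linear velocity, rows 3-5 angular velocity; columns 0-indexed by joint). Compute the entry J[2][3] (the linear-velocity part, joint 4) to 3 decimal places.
-0.707

prismatic axis z_3 = (0.7071,0.0000,-0.7071)
J_v[:, 3] = z_3; J_ω[:, 3] = (0,0,0)
entry J[2][3] = -0.7071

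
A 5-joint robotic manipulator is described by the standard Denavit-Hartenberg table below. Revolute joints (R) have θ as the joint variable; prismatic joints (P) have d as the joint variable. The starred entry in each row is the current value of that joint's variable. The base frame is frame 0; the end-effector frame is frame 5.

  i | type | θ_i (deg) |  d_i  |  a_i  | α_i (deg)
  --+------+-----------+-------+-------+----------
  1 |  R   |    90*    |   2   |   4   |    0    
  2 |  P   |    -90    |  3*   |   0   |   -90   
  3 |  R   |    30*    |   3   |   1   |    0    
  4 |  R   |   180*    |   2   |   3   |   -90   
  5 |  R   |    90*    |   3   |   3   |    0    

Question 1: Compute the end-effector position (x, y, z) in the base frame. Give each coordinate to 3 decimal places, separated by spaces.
-0.232 6.000 8.598

after link 1: o_1 = (0.0000, 4.0000, 2.0000)
after link 2: o_2 = (0.0000, 4.0000, 5.0000)
after link 3: o_3 = (0.8660, 7.0000, 4.5000)
after link 4: o_4 = (-1.7321, 9.0000, 6.0000)
after link 5: o_5 = (-0.2321, 6.0000, 8.5981)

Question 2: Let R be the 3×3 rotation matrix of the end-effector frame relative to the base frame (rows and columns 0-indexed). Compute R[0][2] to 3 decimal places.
End-effector z-axis (col 2 of R) = (0.5000,0.0000,0.8660)
R[0][2] = 0.5000

0.500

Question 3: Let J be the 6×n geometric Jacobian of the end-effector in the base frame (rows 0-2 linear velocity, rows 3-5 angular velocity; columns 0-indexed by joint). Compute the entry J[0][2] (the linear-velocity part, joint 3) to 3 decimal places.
3.598

axis z_2 = (0.0000,1.0000,0.0000); lever o_n−o_2 = (-0.2321,2.0000,3.5981)
cross product → J_v[:, 2] = (3.5981,-0.0000,0.2321)
J_ω[:, 2] = z_2
entry J[0][2] = 3.5981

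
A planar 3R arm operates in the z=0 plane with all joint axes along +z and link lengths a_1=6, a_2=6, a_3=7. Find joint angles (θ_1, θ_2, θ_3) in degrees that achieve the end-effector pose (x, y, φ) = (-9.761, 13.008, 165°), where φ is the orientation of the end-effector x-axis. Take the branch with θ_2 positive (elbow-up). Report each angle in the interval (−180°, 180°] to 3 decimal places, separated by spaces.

wrist centre = target − a_3·(cos φ, sin φ) = (-2.9995, 11.1963)
cos θ_2 = (134.3535−6²−6²)/(2·6·6) = 0.8660; θ_2 = 30.0005° (elbow-up)
β = atan2(11.1963,-2.9995) = 104.9976°; ψ = atan2(3.0000,11.1961) = 15.0003°
θ_1 = β − ψ = 89.9973°
θ_3 = φ − θ_1 − θ_2 = 45.0022° (wrapped to (-180°,180°])

89.997 30.001 45.002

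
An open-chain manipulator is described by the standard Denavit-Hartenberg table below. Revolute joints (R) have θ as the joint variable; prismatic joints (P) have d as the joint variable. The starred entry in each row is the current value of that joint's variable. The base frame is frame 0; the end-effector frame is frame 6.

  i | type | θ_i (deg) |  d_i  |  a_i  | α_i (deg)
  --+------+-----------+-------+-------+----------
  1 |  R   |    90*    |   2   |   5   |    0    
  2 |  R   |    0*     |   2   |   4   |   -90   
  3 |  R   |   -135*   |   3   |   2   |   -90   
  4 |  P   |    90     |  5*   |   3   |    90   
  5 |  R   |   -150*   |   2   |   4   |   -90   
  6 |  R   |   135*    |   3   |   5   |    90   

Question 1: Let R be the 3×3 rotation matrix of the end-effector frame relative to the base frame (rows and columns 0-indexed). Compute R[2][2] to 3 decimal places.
End-effector z-axis (col 2 of R) = (-0.6124,0.2500,-0.7500)
R[2][2] = -0.7500

-0.750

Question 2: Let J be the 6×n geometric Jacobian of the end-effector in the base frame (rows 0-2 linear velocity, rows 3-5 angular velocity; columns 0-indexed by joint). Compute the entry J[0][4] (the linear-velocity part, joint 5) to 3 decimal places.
axis z_4 = (-0.0000,-0.7071,0.7071); lever o_n−o_4 = (1.0978,-0.9155,-3.0871)
cross product → J_v[:, 4] = (2.8303,0.7762,0.7762)
J_ω[:, 4] = z_4
entry J[0][4] = 2.8303

2.830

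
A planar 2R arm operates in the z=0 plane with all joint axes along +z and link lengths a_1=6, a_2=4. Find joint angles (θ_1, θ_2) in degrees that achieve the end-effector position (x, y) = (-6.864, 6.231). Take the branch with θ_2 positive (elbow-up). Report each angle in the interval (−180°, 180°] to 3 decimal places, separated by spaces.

cos θ_2 = (85.9399−6²−4²)/(2·6·4) = 0.7071; θ_2 = 45.0021° (elbow-up)
β = atan2(6.2310,-6.8640) = 137.7675°; ψ = atan2(2.8285,8.8283) = 17.7651°
θ_1 = β − ψ = 120.0024°

120.002 45.002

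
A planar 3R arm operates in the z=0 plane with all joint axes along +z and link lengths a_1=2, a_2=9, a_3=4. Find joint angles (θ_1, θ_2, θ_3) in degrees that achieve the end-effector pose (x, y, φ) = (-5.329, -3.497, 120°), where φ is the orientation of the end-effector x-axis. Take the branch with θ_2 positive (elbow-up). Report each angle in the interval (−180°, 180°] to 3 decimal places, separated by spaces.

wrist centre = target − a_3·(cos φ, sin φ) = (-3.3290, -6.9611)
cos θ_2 = (59.5392−2²−9²)/(2·2·9) = -0.7072; θ_2 = 135.0112° (elbow-up)
β = atan2(-6.9611,-3.3290) = -115.5585°; ψ = atan2(6.3627,-4.3652) = 124.4525°
θ_1 = β − ψ = -240.0109°
θ_3 = φ − θ_1 − θ_2 = -135.0003° (wrapped to (-180°,180°])

119.989 135.011 -135.000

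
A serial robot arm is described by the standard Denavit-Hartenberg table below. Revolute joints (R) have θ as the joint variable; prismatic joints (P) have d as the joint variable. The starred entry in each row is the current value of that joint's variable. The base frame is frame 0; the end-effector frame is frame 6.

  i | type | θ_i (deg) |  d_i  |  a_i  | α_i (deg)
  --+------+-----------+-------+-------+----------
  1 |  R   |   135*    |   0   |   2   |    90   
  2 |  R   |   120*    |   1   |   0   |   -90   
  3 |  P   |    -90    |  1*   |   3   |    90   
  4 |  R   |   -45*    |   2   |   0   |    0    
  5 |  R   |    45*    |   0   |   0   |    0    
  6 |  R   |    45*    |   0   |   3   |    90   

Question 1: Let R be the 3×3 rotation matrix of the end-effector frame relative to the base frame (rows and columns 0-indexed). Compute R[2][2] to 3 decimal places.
0.354

End-effector z-axis (col 2 of R) = (0.0670,0.9330,0.3536)
R[2][2] = 0.3536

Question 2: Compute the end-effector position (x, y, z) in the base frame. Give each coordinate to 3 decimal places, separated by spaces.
after link 1: o_1 = (-1.4142, 1.4142, 0.0000)
after link 2: o_2 = (-0.7071, 2.1213, 0.0000)
after link 3: o_3 = (2.0266, 3.6303, -0.5000)
after link 4: o_4 = (1.3195, 4.3374, -2.2321)
after link 5: o_5 = (1.3195, 4.3374, -2.2321)
after link 6: o_6 = (4.1185, 4.5383, -3.2927)

4.119 4.538 -3.293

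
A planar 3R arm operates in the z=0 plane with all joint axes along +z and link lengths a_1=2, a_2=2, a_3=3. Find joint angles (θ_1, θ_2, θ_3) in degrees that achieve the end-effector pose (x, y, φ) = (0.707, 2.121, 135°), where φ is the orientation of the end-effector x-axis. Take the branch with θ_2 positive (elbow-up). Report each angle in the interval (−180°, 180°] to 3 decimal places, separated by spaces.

-45.009 90.004 90.004

wrist centre = target − a_3·(cos φ, sin φ) = (2.8283, -0.0003)
cos θ_2 = (7.9994−2²−2²)/(2·2·2) = -0.0001; θ_2 = 90.0043° (elbow-up)
β = atan2(-0.0003,2.8283) = -0.0065°; ψ = atan2(2.0000,1.9998) = 45.0022°
θ_1 = β − ψ = -45.0087°
θ_3 = φ − θ_1 − θ_2 = 90.0043° (wrapped to (-180°,180°])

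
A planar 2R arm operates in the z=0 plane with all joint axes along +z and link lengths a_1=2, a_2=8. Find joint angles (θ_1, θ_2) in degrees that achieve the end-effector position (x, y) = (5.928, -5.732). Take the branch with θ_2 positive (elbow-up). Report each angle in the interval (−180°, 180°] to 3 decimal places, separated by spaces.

-120.006 90.005

cos θ_2 = (67.9970−2²−8²)/(2·2·8) = -0.0001; θ_2 = 90.0054° (elbow-up)
β = atan2(-5.7320,5.9280) = -44.0370°; ψ = atan2(8.0000,1.9993) = 75.9688°
θ_1 = β − ψ = -120.0058°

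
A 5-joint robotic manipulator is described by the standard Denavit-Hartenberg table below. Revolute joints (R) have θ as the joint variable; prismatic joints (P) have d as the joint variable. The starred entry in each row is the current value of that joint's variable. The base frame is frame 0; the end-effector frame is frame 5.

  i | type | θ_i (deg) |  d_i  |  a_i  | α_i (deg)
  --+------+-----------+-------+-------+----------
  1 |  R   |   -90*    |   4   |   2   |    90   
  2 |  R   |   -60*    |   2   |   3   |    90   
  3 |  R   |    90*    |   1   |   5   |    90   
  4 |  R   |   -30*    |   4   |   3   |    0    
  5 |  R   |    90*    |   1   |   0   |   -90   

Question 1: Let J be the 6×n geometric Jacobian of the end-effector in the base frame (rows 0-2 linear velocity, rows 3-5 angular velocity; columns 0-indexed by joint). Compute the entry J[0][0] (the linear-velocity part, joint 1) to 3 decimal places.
axis z_0 = ẑ; lever o_n−o_0 = (-9.5981,-6.4330,-2.6782)
cross product → J_v[:, 0] = (6.4330,-9.5981,0.0000)
J_ω[:, 0] = z_0
entry J[0][0] = 6.4330

6.433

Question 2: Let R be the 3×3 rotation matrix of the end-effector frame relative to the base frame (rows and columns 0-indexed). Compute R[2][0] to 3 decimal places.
-0.433

End-effector x-axis (col 0 of R) = (-0.5000,0.7500,-0.4330)
R[2][0] = -0.4330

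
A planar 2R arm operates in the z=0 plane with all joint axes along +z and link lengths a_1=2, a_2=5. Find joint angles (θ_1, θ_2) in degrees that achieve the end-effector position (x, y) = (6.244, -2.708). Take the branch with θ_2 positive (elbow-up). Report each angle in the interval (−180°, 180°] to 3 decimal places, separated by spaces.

-44.996 29.998

cos θ_2 = (46.3208−2²−5²)/(2·2·5) = 0.8660; θ_2 = 29.9983° (elbow-up)
β = atan2(-2.7080,6.2440) = -23.4462°; ψ = atan2(2.4999,6.3302) = 21.5497°
θ_1 = β − ψ = -44.9959°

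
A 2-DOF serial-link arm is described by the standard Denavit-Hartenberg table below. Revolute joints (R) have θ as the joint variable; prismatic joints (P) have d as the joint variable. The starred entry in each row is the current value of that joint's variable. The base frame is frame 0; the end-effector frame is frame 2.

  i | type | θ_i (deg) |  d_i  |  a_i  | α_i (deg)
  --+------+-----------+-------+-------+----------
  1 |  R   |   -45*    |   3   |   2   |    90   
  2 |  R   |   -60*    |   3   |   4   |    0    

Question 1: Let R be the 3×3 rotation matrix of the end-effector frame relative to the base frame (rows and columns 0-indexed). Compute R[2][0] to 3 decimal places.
-0.866

End-effector x-axis (col 0 of R) = (0.3536,-0.3536,-0.8660)
R[2][0] = -0.8660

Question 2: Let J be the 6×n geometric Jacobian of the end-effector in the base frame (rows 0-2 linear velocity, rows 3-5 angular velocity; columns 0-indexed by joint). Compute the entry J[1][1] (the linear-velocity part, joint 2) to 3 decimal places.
axis z_1 = (-0.7071,-0.7071,0.0000); lever o_n−o_1 = (-0.7071,-3.5355,-3.4641)
cross product → J_v[:, 1] = (2.4495,-2.4495,2.0000)
J_ω[:, 1] = z_1
entry J[1][1] = -2.4495

-2.449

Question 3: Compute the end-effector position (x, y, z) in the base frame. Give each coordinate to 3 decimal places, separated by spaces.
after link 1: o_1 = (1.4142, -1.4142, 3.0000)
after link 2: o_2 = (0.7071, -4.9497, -0.4641)

0.707 -4.950 -0.464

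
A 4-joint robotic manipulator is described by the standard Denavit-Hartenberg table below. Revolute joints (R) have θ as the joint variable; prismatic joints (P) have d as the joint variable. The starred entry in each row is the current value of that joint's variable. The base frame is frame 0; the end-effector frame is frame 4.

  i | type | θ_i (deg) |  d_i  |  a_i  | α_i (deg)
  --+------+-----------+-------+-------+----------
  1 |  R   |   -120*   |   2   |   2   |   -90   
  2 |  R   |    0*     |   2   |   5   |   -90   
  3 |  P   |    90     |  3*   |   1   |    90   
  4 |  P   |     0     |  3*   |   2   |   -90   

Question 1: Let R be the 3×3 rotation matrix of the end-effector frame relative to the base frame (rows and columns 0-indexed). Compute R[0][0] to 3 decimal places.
-0.866

End-effector x-axis (col 0 of R) = (-0.8660,0.5000,-0.0000)
R[0][0] = -0.8660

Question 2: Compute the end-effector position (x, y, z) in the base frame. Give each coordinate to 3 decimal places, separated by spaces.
-5.866 -8.160 -1.000

after link 1: o_1 = (-1.0000, -1.7321, 2.0000)
after link 2: o_2 = (-1.7679, -7.0622, 2.0000)
after link 3: o_3 = (-2.6340, -6.5622, -1.0000)
after link 4: o_4 = (-5.8660, -8.1603, -1.0000)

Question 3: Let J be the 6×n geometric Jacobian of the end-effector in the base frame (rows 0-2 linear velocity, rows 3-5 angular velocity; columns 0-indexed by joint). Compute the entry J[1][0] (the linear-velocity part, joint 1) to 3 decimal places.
-5.866

axis z_0 = ẑ; lever o_n−o_0 = (-5.8660,-8.1603,-1.0000)
cross product → J_v[:, 0] = (8.1603,-5.8660,0.0000)
J_ω[:, 0] = z_0
entry J[1][0] = -5.8660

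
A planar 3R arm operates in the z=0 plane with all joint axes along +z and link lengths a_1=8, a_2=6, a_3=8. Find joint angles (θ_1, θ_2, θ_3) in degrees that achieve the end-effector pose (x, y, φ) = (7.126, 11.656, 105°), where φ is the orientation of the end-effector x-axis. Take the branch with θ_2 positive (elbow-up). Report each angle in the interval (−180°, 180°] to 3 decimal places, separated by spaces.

wrist centre = target − a_3·(cos φ, sin φ) = (9.1966, 3.9286)
cos θ_2 = (100.0104−8²−6²)/(2·8·6) = 0.0001; θ_2 = 89.9938° (elbow-up)
β = atan2(3.9286,9.1966) = 23.1313°; ψ = atan2(6.0000,8.0007) = 36.8677°
θ_1 = β − ψ = -13.7364°
θ_3 = φ − θ_1 − θ_2 = 28.7426° (wrapped to (-180°,180°])

-13.736 89.994 28.743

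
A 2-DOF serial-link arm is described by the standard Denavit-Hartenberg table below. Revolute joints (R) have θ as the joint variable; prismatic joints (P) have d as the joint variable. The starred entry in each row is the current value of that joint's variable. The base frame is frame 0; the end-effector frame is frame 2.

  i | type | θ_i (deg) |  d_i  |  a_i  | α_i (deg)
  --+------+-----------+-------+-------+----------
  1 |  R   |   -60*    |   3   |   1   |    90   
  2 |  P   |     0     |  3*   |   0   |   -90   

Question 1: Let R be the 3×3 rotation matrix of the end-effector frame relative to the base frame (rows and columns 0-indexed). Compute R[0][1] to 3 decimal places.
End-effector y-axis (col 1 of R) = (0.8660,0.5000,0.0000)
R[0][1] = 0.8660

0.866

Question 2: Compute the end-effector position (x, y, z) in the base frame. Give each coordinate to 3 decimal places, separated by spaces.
after link 1: o_1 = (0.5000, -0.8660, 3.0000)
after link 2: o_2 = (-2.0981, -2.3660, 3.0000)

-2.098 -2.366 3.000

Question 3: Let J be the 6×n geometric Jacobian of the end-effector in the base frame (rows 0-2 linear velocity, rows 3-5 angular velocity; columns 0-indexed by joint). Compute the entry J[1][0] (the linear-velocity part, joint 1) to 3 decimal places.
-2.098

axis z_0 = ẑ; lever o_n−o_0 = (-2.0981,-2.3660,3.0000)
cross product → J_v[:, 0] = (2.3660,-2.0981,0.0000)
J_ω[:, 0] = z_0
entry J[1][0] = -2.0981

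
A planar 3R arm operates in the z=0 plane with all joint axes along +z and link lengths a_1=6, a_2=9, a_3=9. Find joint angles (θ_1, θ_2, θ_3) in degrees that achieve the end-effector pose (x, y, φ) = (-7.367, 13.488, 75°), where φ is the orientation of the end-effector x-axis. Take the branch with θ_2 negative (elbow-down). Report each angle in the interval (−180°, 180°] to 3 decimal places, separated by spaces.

-150.005 -89.996 -45.000

wrist centre = target − a_3·(cos φ, sin φ) = (-9.6964, 4.7947)
cos θ_2 = (117.0085−6²−9²)/(2·6·9) = 0.0001; θ_2 = -89.9955° (elbow-down)
β = atan2(4.7947,-9.6964) = 153.6885°; ψ = atan2(-9.0000,6.0007) = -56.3068°
θ_1 = β − ψ = 209.9953°
θ_3 = φ − θ_1 − θ_2 = -44.9998° (wrapped to (-180°,180°])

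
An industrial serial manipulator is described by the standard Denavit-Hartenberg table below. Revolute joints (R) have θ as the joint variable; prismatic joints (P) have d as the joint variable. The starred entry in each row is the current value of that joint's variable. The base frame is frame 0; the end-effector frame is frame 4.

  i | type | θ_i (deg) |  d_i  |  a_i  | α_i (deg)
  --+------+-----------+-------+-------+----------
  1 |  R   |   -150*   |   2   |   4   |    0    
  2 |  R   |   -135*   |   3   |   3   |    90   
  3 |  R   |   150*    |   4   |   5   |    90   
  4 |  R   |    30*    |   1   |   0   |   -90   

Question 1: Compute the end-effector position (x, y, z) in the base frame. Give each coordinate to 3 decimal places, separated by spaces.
after link 1: o_1 = (-3.4641, -2.0000, 2.0000)
after link 2: o_2 = (-2.6876, 0.8978, 5.0000)
after link 3: o_3 = (0.0553, -4.3201, 7.5000)
after link 4: o_4 = (0.1847, -3.8371, 8.3660)

0.185 -3.837 8.366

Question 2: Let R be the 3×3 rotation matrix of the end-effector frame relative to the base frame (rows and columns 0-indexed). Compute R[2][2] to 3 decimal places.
End-effector z-axis (col 2 of R) = (0.9486,0.1941,-0.2500)
R[2][2] = -0.2500

-0.250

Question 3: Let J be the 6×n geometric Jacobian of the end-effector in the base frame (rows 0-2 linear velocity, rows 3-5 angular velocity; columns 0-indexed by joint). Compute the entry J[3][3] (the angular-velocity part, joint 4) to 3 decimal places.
axis z_3 = (0.1294,0.4830,0.8660); lever o_n−o_3 = (0.1294,0.4830,0.8660)
cross product → J_v[:, 3] = (0.0000,-0.0000,-0.0000)
J_ω[:, 3] = z_3
entry J[3][3] = 0.1294

0.129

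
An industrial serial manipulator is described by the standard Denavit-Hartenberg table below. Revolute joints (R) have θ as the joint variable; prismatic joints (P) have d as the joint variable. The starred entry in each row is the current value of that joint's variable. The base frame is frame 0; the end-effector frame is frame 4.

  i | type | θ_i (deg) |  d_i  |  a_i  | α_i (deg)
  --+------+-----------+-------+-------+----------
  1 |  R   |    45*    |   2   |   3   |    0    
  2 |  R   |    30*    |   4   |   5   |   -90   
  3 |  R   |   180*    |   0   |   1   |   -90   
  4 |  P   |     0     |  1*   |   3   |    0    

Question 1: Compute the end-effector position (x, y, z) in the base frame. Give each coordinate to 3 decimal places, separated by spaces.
after link 1: o_1 = (2.1213, 2.1213, 2.0000)
after link 2: o_2 = (3.4154, 6.9509, 6.0000)
after link 3: o_3 = (3.1566, 5.9850, 6.0000)
after link 4: o_4 = (2.3801, 3.0872, 7.0000)

2.380 3.087 7.000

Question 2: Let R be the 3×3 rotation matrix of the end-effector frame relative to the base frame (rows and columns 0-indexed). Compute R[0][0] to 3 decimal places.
End-effector x-axis (col 0 of R) = (-0.2588,-0.9659,-0.0000)
R[0][0] = -0.2588

-0.259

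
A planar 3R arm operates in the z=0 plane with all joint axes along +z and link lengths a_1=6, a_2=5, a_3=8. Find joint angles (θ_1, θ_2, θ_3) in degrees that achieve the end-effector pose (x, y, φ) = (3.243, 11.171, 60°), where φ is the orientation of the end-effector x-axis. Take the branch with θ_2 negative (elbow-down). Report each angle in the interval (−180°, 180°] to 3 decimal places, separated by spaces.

wrist centre = target − a_3·(cos φ, sin φ) = (-0.7570, 4.2428)
cos θ_2 = (18.5744−6²−5²)/(2·6·5) = -0.7071; θ_2 = -134.9989° (elbow-down)
β = atan2(4.2428,-0.7570) = 100.1163°; ψ = atan2(-3.5356,2.4645) = -55.1211°
θ_1 = β − ψ = 155.2374°
θ_3 = φ − θ_1 − θ_2 = 39.7616° (wrapped to (-180°,180°])

155.237 -134.999 39.762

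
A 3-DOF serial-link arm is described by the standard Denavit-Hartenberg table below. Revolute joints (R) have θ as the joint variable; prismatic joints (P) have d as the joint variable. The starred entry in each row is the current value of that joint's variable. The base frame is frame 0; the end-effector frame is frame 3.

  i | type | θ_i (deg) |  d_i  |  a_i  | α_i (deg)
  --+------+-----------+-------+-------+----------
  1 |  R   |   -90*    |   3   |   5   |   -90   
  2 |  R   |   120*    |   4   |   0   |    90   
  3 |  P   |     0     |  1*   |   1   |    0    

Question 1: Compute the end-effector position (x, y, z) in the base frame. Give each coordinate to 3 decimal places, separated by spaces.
4.000 -5.366 1.634

after link 1: o_1 = (0.0000, -5.0000, 3.0000)
after link 2: o_2 = (4.0000, -5.0000, 3.0000)
after link 3: o_3 = (4.0000, -5.3660, 1.6340)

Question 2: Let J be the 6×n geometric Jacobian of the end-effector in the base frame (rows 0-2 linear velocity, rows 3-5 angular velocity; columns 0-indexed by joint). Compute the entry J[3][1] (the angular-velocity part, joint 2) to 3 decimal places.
axis z_1 = (1.0000,0.0000,0.0000); lever o_n−o_1 = (4.0000,-0.3660,-1.3660)
cross product → J_v[:, 1] = (-0.0000,1.3660,-0.3660)
J_ω[:, 1] = z_1
entry J[3][1] = 1.0000

1.000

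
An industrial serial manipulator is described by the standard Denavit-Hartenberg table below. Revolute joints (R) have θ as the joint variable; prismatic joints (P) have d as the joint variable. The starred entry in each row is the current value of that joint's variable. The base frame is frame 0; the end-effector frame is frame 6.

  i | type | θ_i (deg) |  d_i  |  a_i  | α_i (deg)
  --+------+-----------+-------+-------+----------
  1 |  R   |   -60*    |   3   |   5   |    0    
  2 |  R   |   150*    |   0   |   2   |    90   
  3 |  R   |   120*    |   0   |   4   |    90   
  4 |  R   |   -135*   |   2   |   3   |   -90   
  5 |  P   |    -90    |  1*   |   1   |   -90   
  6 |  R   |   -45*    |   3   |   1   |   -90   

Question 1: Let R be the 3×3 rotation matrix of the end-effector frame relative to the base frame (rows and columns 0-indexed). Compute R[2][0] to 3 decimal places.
0.787

End-effector x-axis (col 0 of R) = (-0.5000,0.3624,0.7866)
R[2][0] = 0.7866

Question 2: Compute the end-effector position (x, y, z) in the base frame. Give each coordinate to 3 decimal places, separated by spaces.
-2.950 0.398 5.689

after link 1: o_1 = (2.5000, -4.3301, 3.0000)
after link 2: o_2 = (2.5000, -2.3301, 3.0000)
after link 3: o_3 = (2.5000, -4.3301, 6.4641)
after link 4: o_4 = (0.3787, -1.5374, 5.6270)
after link 5: o_5 = (-0.3284, -1.0249, 6.7394)
after link 6: o_6 = (-2.9497, 0.3981, 5.6888)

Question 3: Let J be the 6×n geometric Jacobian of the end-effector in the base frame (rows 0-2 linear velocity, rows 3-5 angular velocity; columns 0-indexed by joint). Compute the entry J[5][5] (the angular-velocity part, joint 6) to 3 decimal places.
-0.612

axis z_5 = (-0.7071,0.3536,-0.6124); lever o_n−o_5 = (-2.6213,1.4230,-1.0506)
cross product → J_v[:, 5] = (0.5000,0.8624,-0.0795)
J_ω[:, 5] = z_5
entry J[5][5] = -0.6124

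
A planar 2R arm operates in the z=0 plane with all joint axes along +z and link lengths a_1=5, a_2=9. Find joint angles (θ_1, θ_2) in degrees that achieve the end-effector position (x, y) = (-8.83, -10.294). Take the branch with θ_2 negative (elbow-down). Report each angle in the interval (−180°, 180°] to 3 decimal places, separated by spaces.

-111.239 -30.009

cos θ_2 = (183.9353−5²−9²)/(2·5·9) = 0.8659; θ_2 = -30.0088° (elbow-down)
β = atan2(-10.2940,-8.8300) = -130.6224°; ψ = atan2(-4.5012,12.7935) = -19.3836°
θ_1 = β − ψ = -111.2388°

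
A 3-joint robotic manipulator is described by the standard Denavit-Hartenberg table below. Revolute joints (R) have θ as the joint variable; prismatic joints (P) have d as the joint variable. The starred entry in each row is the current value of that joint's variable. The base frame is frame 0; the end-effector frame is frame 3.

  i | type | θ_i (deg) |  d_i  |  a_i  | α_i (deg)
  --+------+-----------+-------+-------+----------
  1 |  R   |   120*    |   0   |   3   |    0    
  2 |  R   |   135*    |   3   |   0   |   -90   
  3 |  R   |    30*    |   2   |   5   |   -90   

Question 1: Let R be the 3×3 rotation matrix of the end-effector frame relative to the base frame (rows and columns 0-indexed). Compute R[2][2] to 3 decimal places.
-0.866

End-effector z-axis (col 2 of R) = (0.1294,0.4830,-0.8660)
R[2][2] = -0.8660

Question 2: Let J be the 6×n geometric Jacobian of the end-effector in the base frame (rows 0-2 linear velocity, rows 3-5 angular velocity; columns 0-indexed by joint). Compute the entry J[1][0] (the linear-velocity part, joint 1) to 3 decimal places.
axis z_0 = ẑ; lever o_n−o_0 = (-0.6889,-2.1021,0.5000)
cross product → J_v[:, 0] = (2.1021,-0.6889,0.0000)
J_ω[:, 0] = z_0
entry J[1][0] = -0.6889

-0.689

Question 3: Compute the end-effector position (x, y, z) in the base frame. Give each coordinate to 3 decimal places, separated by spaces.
after link 1: o_1 = (-1.5000, 2.5981, 0.0000)
after link 2: o_2 = (-1.5000, 2.5981, 3.0000)
after link 3: o_3 = (-0.6889, -2.1021, 0.5000)

-0.689 -2.102 0.500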